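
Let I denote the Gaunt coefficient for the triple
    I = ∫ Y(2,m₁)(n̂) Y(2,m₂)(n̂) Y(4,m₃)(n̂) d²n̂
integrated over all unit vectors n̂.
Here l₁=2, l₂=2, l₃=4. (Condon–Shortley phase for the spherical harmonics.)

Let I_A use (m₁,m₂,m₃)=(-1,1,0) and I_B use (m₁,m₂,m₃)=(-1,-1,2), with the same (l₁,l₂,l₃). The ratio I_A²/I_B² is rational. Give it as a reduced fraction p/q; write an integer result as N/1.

l's match ⇒ only the (l;m) 3-j factors differ between A and B.
A: triangle coeff Δ(2,2,4) = 1/630; Σ_t [0,0]: t=0:+1/36 = 1/36; (3j)²=8/315 [(2 2 4; -1 1 0)], sign=+1
B: triangle coeff Δ(2,2,4) = 1/630; Σ_t [0,0]: t=0:+1/36 = 1/36; (3j)²=4/63 [(2 2 4; -1 -1 2)], sign=+1
I_A²/I_B² = (8/315)/(4/63) = 2/5

2/5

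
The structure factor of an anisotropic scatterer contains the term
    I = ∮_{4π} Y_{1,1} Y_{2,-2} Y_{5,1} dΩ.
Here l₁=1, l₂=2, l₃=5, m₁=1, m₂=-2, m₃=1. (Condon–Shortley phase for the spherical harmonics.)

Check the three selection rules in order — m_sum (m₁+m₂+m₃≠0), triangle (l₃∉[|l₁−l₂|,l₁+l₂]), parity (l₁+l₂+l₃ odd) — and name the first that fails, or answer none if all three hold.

triangle

m₁+m₂+m₃ = 1 − 2 + 1 = 0  ✓
triangle: |1−2|=1 ≤ l₃=5 ≤ 1+2=3  ✗
parity: l₁+l₂+l₃ = 8 is even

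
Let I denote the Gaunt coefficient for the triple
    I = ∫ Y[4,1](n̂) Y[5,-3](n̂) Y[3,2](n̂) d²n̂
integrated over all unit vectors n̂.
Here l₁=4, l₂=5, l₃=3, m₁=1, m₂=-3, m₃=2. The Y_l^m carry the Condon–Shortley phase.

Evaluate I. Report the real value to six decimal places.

Checks pass: Σm=0; 12 even; l₃=3∈[1,9].
(2·4+1)(2·5+1)(2·3+1) = 693
Δ: 6! 2! 4! / 13! → 1/180180
sum: t=2:+1/576 t=3:−1/144 t=4:+1/576 = -1/288
3j²(4 5 3; 0 0 0) = Δ·Π!·Σ² = 20/1001  (sign +1)
sum: t=1:−1/1440 t=2:+1/1152 = 1/5760
3j²(4 5 3; 1 -3 2) = Δ·Π!·Σ² = 1/858  (sign -1)
combine: 4πI² = 693·20/1001·1/858 = 30/1859
take √, sign -1: I = -0.03583571

-0.035836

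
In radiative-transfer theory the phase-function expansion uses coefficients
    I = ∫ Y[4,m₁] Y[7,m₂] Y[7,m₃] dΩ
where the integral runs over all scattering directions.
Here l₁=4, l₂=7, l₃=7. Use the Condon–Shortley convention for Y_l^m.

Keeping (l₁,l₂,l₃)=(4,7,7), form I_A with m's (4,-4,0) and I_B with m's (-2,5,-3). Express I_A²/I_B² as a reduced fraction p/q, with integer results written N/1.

3675/1682

Shared (l₁,l₂,l₃)=(4,7,7): N and (l;000)² cancel in I_A²/I_B².
A: Δ = 4!·4!·10!/19! = 1/58198140; Racah Σ t=0..0: t=0:+1/17418240 = 1/17418240; ⇒ 3j(4 7 7; 4 -4 0)² = 175/12597, sgn -1
B: Δ = 4!·4!·10!/19! = 1/58198140; Racah Σ t=2..4: t=2:+1/348364800 t=3:−1/13063680 t=4:+1/7741440 = 29/522547200; ⇒ 3j(4 7 7; -2 5 -3)² = 1682/264537, sgn +1
I_A²/I_B² = (175/12597)/(1682/264537) = 3675/1682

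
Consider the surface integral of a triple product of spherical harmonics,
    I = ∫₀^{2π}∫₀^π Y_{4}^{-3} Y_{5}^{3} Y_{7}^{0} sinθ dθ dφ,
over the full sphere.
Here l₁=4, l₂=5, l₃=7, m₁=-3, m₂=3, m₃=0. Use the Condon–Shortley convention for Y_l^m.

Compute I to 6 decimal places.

-0.132164

m-sum 0 ✓  L=16 even ✓  1≤7≤9 ✓
Π(2lᵢ+1) = 9×11×15 = 1485
triangle coeff Δ(4,5,7) = 1/6126120
Σ_t [0,2]: t=0:+1/69120 t=1:−1/20736 t=2:+1/69120 = -1/51840
(3j)²=280/21879 [(4 5 7; 0 0 0)], sign=+1
Σ_t [1,2]: t=1:−1/3628800 t=2:+1/345600 = 19/7257600
(3j)²=2527/218790 [(4 5 7; -3 3 0)], sign=-1
⇒ 4πI² = 353780/1611753
I = (-1)√(353780/1611753/(4π)) = -0.13216378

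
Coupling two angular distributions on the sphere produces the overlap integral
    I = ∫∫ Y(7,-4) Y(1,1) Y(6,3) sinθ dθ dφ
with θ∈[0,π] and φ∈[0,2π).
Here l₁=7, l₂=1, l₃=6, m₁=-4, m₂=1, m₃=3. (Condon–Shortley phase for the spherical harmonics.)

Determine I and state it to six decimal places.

0.259489

m-sum 0 ✓  L=14 even ✓  6≤6≤8 ✓
Π(2lᵢ+1) = 15×3×13 = 585
triangle coeff Δ(7,1,6) = 1/1365
Σ_t [1,1]: t=1:−1/518400 = -1/518400
(3j)²=7/195 [(7 1 6; 0 0 0)], sign=-1
Σ_t [2,2]: t=2:+1/4354560 = 1/4354560
(3j)²=11/273 [(7 1 6; -4 1 3)], sign=-1
⇒ 4πI² = 11/13
I = (+1)√(11/13/(4π)) = 0.25948947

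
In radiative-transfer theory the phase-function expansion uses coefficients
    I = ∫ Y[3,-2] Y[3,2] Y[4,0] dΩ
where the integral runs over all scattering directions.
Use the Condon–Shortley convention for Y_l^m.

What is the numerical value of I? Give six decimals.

-0.179515

Rules hold: Σm=0, L=10 even, 0≤4≤6.
N = 7·7·9 = 441
Δ = 2!·4!·4!/11! = 1/34650
Racah Σ t=0..2: t=0:+1/72 t=1:−1/16 t=2:+1/72 = -5/144
⇒ 3j(3 3 4; 0 0 0)² = 2/77, sgn -1
Racah Σ t=1..2: t=1:−1/576 t=2:+1/72 = 7/576
⇒ 3j(3 3 4; -2 2 0)² = 7/198, sgn +1
4πI² = N·(3j₀)²·(3jₘ)² = 49/121
I = -1·√(0.404959/4π) = -0.17951487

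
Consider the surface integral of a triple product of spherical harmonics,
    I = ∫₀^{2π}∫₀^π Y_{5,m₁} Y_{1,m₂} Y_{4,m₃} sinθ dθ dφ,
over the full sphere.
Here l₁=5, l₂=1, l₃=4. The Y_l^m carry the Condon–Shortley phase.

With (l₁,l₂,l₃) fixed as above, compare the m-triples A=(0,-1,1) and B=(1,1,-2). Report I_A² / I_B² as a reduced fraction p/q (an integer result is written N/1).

Shared (l₁,l₂,l₃)=(5,1,4): N and (l;000)² cancel in I_A²/I_B².
A: Δ = 2!·8!·0!/11! = 1/495; Racah Σ t=0..0: t=0:+1/1440 = 1/1440; ⇒ 3j(5 1 4; 0 -1 1)² = 2/99, sgn -1
B: Δ = 2!·8!·0!/11! = 1/495; Racah Σ t=2..2: t=2:+1/2880 = 1/2880; ⇒ 3j(5 1 4; 1 1 -2)² = 2/165, sgn +1
I_A²/I_B² = (2/99)/(2/165) = 5/3

5/3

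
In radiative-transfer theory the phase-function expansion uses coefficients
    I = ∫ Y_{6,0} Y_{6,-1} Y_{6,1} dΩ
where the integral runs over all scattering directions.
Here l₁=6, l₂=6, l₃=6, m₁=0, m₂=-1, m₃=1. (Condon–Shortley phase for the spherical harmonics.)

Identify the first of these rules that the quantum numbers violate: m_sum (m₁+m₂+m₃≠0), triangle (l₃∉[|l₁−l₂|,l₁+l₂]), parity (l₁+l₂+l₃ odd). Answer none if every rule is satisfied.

none

m₁+m₂+m₃ = 0 − 1 + 1 = 0  ✓
triangle: |6−6|=0 ≤ l₃=6 ≤ 6+6=12  ✓
parity: l₁+l₂+l₃ = 18 is even  ✓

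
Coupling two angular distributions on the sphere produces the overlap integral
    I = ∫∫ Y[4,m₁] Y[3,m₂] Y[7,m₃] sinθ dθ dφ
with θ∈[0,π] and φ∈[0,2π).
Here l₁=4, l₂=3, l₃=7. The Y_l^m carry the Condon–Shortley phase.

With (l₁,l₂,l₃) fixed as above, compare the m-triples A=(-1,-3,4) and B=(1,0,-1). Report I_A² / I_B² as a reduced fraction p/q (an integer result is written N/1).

33/80

l's match ⇒ only the (l;m) 3-j factors differ between A and B.
A: triangle coeff Δ(4,3,7) = 1/45045; Σ_t [0,0]: t=0:+1/518400 = 1/518400; (3j)²=2/195 [(4 3 7; -1 -3 4)], sign=-1
B: triangle coeff Δ(4,3,7) = 1/45045; Σ_t [0,0]: t=0:+1/25920 = 1/25920; (3j)²=32/1287 [(4 3 7; 1 0 -1)], sign=+1
I_A²/I_B² = (2/195)/(32/1287) = 33/80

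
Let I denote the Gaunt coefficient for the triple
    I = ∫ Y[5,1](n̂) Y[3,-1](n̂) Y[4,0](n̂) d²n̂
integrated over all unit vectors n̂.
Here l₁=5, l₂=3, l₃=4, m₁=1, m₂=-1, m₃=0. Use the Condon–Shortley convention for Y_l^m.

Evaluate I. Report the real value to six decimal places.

Checks pass: Σm=0; 12 even; l₃=4∈[2,8].
(2·5+1)(2·3+1)(2·4+1) = 693
Δ: 4! 6! 2! / 13! → 1/180180
sum: t=1:−1/576 t=2:+1/144 t=3:−1/576 = 1/288
3j²(5 3 4; 0 0 0) = Δ·Π!·Σ² = 20/1001  (sign +1)
sum: t=0:+1/2304 t=1:−1/216 t=2:+1/384 = -11/6912
3j²(5 3 4; 1 -1 0) = Δ·Π!·Σ² = 11/1638  (sign -1)
combine: 4πI² = 693·20/1001·11/1638 = 110/1183
take √, sign -1: I = -0.08601992

-0.086020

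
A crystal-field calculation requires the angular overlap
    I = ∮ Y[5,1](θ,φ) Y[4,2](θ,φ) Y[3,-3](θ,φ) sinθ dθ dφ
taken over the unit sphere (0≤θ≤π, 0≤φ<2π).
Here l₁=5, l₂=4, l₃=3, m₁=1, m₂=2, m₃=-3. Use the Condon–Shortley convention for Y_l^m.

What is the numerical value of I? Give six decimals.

0.143662

Checks pass: Σm=0; 12 even; l₃=3∈[1,9].
(2·5+1)(2·4+1)(2·3+1) = 693
Δ: 6! 4! 2! / 13! → 1/180180
sum: t=2:+1/576 t=3:−1/144 t=4:+1/576 = -1/288
3j²(5 4 3; 0 0 0) = Δ·Π!·Σ² = 20/1001  (sign +1)
sum: t=4:+1/2304 = 1/2304
3j²(5 4 3; 1 2 -3) = Δ·Π!·Σ² = 75/4004  (sign +1)
combine: 4πI² = 693·20/1001·75/4004 = 3375/13013
take √, sign +1: I = 0.14366244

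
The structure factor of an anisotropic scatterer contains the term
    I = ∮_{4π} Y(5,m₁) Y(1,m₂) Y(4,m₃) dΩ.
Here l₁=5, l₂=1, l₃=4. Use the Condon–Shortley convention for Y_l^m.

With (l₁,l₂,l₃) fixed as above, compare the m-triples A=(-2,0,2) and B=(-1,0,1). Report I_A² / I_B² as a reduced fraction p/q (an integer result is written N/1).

Same 5,1,4: normalisation and zero-m 3j drop out of the ratio.
A: Δ: 2! 8! 0! / 11! → 1/495; sum: t=1:−1/1440 = -1/1440; 3j²(5 1 4; -2 0 2) = Δ·Π!·Σ² = 7/165  (sign -1)
B: Δ: 2! 8! 0! / 11! → 1/495; sum: t=1:−1/720 = -1/720; 3j²(5 1 4; -1 0 1) = Δ·Π!·Σ² = 8/165  (sign +1)
I_A²/I_B² = (7/165)/(8/165) = 7/8

7/8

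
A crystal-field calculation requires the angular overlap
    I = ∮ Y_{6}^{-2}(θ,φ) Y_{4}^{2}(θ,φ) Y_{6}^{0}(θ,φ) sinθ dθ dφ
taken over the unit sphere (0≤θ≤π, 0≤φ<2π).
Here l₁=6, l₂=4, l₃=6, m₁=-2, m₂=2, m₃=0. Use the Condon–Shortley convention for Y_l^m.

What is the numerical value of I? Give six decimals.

Rules hold: Σm=0, L=16 even, 2≤6≤10.
N = 13·9·13 = 1521
Δ = 4!·8!·4!/17! = 1/15315300
Racah Σ t=0..4: t=0:+1/829440 t=1:−1/25920 t=2:+1/9216 t=3:−1/25920 t=4:+1/829440 = 7/207360
⇒ 3j(6 4 6; 0 0 0)² = 28/2431, sgn +1
Racah Σ t=2..4: t=2:+1/138240 t=3:−1/25920 t=4:+1/55296 = -11/829440
⇒ 3j(6 4 6; -2 2 0)² = 11/1326, sgn -1
4πI² = N·(3j₀)²·(3jₘ)² = 42/289
I = -1·√(0.145329/4π) = -0.10754019

-0.107540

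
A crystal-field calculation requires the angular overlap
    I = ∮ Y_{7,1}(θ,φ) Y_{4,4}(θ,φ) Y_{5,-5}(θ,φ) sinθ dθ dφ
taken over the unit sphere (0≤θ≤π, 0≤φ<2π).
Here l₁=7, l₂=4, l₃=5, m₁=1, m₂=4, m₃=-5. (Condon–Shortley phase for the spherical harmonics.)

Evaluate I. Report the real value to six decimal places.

0.017637

Rules hold: Σm=0, L=16 even, 3≤5≤11.
N = 15·9·11 = 1485
Δ = 6!·8!·2!/17! = 1/6126120
Racah Σ t=2..4: t=2:+1/69120 t=3:−1/20736 t=4:+1/69120 = -1/51840
⇒ 3j(7 4 5; 0 0 0)² = 280/21879, sgn +1
Racah Σ t=6..6: t=6:+1/58060800 = 1/58060800
⇒ 3j(7 4 5; 1 4 -5)² = 1/4862, sgn +1
4πI² = N·(3j₀)²·(3jₘ)² = 2100/537251
I = +1·√(0.00390879/4π) = 0.01763665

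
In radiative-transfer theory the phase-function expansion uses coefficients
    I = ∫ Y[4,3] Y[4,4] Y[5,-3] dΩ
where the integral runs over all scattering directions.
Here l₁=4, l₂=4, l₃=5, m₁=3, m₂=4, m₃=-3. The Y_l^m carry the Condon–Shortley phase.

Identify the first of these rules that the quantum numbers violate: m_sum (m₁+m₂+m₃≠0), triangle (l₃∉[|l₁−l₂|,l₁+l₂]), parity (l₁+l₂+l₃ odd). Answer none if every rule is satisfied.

Σmᵢ = 4  ✗
l₃∈[|l₁−l₂|,l₁+l₂]=[0,8], have l₃=5
Σlᵢ = 13 ⇒ odd

m_sum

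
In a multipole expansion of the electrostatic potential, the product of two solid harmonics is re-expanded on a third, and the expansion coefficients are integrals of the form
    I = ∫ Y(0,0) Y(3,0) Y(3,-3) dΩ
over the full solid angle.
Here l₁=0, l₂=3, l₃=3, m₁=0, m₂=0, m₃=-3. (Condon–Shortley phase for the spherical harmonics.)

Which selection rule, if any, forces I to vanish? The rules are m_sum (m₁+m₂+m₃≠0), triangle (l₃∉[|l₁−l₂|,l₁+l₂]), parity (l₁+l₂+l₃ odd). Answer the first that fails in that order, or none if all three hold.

m_sum

m₁+m₂+m₃ = 0 + 0 − 3 = -3  ✗
triangle: |0−3|=3 ≤ l₃=3 ≤ 0+3=3
parity: l₁+l₂+l₃ = 6 is even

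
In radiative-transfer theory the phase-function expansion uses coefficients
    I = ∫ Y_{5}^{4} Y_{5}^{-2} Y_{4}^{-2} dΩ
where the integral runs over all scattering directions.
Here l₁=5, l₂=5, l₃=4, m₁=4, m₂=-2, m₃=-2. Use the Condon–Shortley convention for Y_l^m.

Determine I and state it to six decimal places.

0.118854

Checks pass: Σm=0; 14 even; l₃=4∈[0,10].
(2·5+1)(2·5+1)(2·4+1) = 1089
Δ: 6! 4! 4! / 15! → 1/3153150
sum: t=1:−1/69120 t=2:+1/1728 t=3:−1/576 t=4:+1/1728 t=5:−1/69120 = -7/11520
3j²(5 5 4; 0 0 0) = Δ·Π!·Σ² = 2/143  (sign -1)
sum: t=0:+1/25920 t=1:−1/11520 = -1/20736
3j²(5 5 4; 4 -2 -2) = Δ·Π!·Σ² = 5/429  (sign -1)
combine: 4πI² = 1089·2/143·5/429 = 30/169
take √, sign +1: I = 0.11885360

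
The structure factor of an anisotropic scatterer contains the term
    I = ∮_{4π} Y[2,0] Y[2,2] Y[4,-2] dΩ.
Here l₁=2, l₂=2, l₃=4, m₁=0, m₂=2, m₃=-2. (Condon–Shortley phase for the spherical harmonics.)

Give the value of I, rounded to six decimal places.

0.156078

m-sum 0 ✓  L=8 even ✓  0≤4≤4 ✓
Π(2lᵢ+1) = 5×5×9 = 225
triangle coeff Δ(2,2,4) = 1/630
Σ_t [0,0]: t=0:+1/16 = 1/16
(3j)²=2/35 [(2 2 4; 0 0 0)], sign=+1
Σ_t [0,0]: t=0:+1/96 = 1/96
(3j)²=1/42 [(2 2 4; 0 2 -2)], sign=+1
⇒ 4πI² = 15/49
I = (+1)√(15/49/(4π)) = 0.15607835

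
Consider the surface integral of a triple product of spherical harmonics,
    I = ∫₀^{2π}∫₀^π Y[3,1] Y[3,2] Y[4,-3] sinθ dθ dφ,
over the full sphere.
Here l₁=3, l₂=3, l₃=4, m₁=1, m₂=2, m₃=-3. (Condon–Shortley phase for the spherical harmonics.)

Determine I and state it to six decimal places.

-0.095955

Rules hold: Σm=0, L=10 even, 0≤4≤6.
N = 7·7·9 = 441
Δ = 2!·4!·4!/11! = 1/34650
Racah Σ t=0..2: t=0:+1/72 t=1:−1/16 t=2:+1/72 = -5/144
⇒ 3j(3 3 4; 0 0 0)² = 2/77, sgn -1
Racah Σ t=1..2: t=1:−1/144 t=2:+1/288 = -1/288
⇒ 3j(3 3 4; 1 2 -3)² = 1/99, sgn +1
4πI² = N·(3j₀)²·(3jₘ)² = 14/121
I = -1·√(0.115702/4π) = -0.09595473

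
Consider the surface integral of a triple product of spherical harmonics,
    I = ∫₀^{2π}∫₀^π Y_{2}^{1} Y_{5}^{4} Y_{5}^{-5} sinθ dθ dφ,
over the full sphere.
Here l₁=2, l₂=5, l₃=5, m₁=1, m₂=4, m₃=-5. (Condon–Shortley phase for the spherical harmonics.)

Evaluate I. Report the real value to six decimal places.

m-sum 0 ✓  L=12 even ✓  3≤5≤7 ✓
Π(2lᵢ+1) = 5×11×11 = 605
triangle coeff Δ(2,5,5) = 1/38610
Σ_t [0,2]: t=0:+1/2880 t=1:−1/576 t=2:+1/2880 = -1/960
(3j)²=10/429 [(2 5 5; 0 0 0)], sign=+1
Σ_t [1,1]: t=1:−1/80640 = -1/80640
(3j)²=9/286 [(2 5 5; 1 4 -5)], sign=-1
⇒ 4πI² = 75/169
I = (-1)√(75/169/(4π)) = -0.18792404

-0.187924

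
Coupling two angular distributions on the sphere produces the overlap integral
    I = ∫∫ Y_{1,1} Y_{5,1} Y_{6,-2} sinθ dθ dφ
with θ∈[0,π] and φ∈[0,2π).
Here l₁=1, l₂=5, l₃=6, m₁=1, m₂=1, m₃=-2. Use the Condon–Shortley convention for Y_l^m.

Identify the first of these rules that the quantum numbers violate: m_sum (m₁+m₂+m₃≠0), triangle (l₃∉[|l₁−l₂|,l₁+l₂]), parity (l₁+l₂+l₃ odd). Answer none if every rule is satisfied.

azimuthal sum: 1 + 1 − 2 = 0  ✓
4 ≤ 6 ≤ 6 (triangle on l)  ✓
L = 1 + 5 + 6 = 12 (even)  ✓

none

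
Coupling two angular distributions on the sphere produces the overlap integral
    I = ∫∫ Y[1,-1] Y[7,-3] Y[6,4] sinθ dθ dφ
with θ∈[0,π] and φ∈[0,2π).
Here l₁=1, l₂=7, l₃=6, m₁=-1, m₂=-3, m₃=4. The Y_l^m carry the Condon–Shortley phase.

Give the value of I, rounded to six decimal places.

Rules hold: Σm=0, L=14 even, 6≤6≤8.
N = 3·15·13 = 585
Δ = 2!·0!·12!/15! = 1/1365
Racah Σ t=1..1: t=1:−1/518400 = -1/518400
⇒ 3j(1 7 6; 0 0 0)² = 7/195, sgn -1
Racah Σ t=2..2: t=2:+1/14515200 = 1/14515200
⇒ 3j(1 7 6; -1 -3 4)² = 2/455, sgn +1
4πI² = N·(3j₀)²·(3jₘ)² = 6/65
I = -1·√(0.0923077/4π) = -0.08570655

-0.085707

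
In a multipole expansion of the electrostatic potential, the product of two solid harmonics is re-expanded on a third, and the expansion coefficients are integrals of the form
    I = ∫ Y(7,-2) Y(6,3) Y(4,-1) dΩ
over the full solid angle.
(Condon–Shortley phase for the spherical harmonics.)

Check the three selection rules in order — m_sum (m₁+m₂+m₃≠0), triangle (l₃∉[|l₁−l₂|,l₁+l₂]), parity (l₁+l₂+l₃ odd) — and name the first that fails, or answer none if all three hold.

azimuthal sum: -2 + 3 − 1 = 0  ✓
1 ≤ 4 ≤ 13 (triangle on l)  ✓
L = 7 + 6 + 4 = 17 (odd)  ✗

parity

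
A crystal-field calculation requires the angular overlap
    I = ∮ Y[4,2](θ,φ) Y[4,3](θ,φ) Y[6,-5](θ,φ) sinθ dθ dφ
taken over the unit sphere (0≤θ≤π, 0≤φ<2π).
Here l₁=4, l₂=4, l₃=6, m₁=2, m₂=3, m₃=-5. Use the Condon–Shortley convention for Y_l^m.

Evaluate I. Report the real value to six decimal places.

-0.100084

Checks pass: Σm=0; 14 even; l₃=6∈[0,8].
(2·4+1)(2·4+1)(2·6+1) = 1053
Δ: 2! 6! 6! / 15! → 1/1261260
sum: t=0:+1/4608 t=1:−1/1296 t=2:+1/4608 = -7/20736
3j²(4 4 6; 0 0 0) = Δ·Π!·Σ² = 20/1287  (sign -1)
sum: t=1:−1/86400 t=2:+1/172800 = -1/172800
3j²(4 4 6; 2 3 -5) = Δ·Π!·Σ² = 1/130  (sign +1)
combine: 4πI² = 1053·20/1287·1/130 = 18/143
take √, sign -1: I = -0.10008369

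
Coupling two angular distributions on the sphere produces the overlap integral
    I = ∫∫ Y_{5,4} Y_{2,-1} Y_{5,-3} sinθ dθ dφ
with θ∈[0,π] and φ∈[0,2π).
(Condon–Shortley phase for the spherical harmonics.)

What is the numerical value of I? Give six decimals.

0.196098

m-sum 0 ✓  L=12 even ✓  3≤5≤7 ✓
Π(2lᵢ+1) = 11×5×11 = 605
triangle coeff Δ(5,2,5) = 1/38610
Σ_t [0,2]: t=0:+1/2880 t=1:−1/576 t=2:+1/2880 = -1/960
(3j)²=10/429 [(5 2 5; 0 0 0)], sign=+1
Σ_t [0,1]: t=0:+1/10080 t=1:−1/80640 = 1/11520
(3j)²=49/1430 [(5 2 5; 4 -1 -3)], sign=+1
⇒ 4πI² = 245/507
I = (+1)√(245/507/(4π)) = 0.19609844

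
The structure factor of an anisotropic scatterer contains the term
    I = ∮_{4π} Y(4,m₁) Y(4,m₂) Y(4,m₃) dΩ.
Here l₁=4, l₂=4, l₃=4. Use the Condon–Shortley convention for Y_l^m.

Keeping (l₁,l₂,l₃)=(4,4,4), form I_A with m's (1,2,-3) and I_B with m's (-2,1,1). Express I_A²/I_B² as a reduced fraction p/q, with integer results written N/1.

7/36

Shared (l₁,l₂,l₃)=(4,4,4): N and (l;000)² cancel in I_A²/I_B².
A: Δ = 4!·4!·4!/13! = 1/450450; Racah Σ t=2..3: t=2:+1/576 t=3:−1/864 = 1/1728; ⇒ 3j(4 4 4; 1 2 -3)² = 5/1287, sgn -1
B: Δ = 4!·4!·4!/13! = 1/450450; Racah Σ t=2..4: t=2:+1/576 t=3:−1/144 t=4:+1/576 = -1/288; ⇒ 3j(4 4 4; -2 1 1)² = 20/1001, sgn +1
I_A²/I_B² = (5/1287)/(20/1001) = 7/36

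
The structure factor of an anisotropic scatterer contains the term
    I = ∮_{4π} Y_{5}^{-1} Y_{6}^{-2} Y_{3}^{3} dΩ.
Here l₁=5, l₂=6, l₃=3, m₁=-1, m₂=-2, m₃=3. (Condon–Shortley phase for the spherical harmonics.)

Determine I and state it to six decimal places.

-0.174062

m-sum 0 ✓  L=14 even ✓  1≤3≤11 ✓
Π(2lᵢ+1) = 11×13×7 = 1001
triangle coeff Δ(5,6,3) = 1/675675
Σ_t [3,5]: t=3:−1/8640 t=4:+1/2304 t=5:−1/8640 = 7/34560
(3j)²=7/429 [(5 6 3; 0 0 0)], sign=-1
Σ_t [4,4]: t=4:+1/27648 = 1/27648
(3j)²=10/429 [(5 6 3; -1 -2 3)], sign=+1
⇒ 4πI² = 490/1287
I = (-1)√(490/1287/(4π)) = -0.17406195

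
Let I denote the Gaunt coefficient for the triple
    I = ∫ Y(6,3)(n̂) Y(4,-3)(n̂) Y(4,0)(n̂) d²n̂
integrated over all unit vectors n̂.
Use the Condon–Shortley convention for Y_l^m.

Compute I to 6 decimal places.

0.123195

m-sum 0 ✓  L=14 even ✓  2≤4≤10 ✓
Π(2lᵢ+1) = 13×9×9 = 1053
triangle coeff Δ(6,4,4) = 1/1261260
Σ_t [2,4]: t=2:+1/4608 t=3:−1/1296 t=4:+1/4608 = -7/20736
(3j)²=20/1287 [(6 4 4; 0 0 0)], sign=-1
Σ_t [0,1]: t=0:+1/25920 t=1:−1/11520 = -1/20736
(3j)²=5/429 [(6 4 4; 3 -3 0)], sign=-1
⇒ 4πI² = 300/1573
I = (+1)√(300/1573/(4π)) = 0.12319450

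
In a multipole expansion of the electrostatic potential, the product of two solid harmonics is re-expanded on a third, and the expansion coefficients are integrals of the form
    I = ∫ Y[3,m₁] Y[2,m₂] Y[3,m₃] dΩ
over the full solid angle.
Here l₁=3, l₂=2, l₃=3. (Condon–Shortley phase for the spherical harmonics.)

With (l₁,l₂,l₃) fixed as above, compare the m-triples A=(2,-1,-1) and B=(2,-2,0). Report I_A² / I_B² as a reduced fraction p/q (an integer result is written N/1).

3/4

l's match ⇒ only the (l;m) 3-j factors differ between A and B.
A: triangle coeff Δ(3,2,3) = 1/3780; Σ_t [0,1]: t=0:+1/12 t=1:−1/48 = 1/16; (3j)²=1/28 [(3 2 3; 2 -1 -1)], sign=+1
B: triangle coeff Δ(3,2,3) = 1/3780; Σ_t [0,0]: t=0:+1/24 = 1/24; (3j)²=1/21 [(3 2 3; 2 -2 0)], sign=-1
I_A²/I_B² = (1/28)/(1/21) = 3/4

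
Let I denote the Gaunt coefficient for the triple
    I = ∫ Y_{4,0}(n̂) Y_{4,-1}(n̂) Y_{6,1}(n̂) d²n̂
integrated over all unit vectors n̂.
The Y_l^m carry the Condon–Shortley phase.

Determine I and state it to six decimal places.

-0.103072

Rules hold: Σm=0, L=14 even, 0≤6≤8.
N = 9·9·13 = 1053
Δ = 2!·6!·6!/15! = 1/1261260
Racah Σ t=0..2: t=0:+1/4608 t=1:−1/1296 t=2:+1/4608 = -7/20736
⇒ 3j(4 4 6; 0 0 0)² = 20/1287, sgn -1
Racah Σ t=0..2: t=0:+1/3456 t=1:−1/1728 t=2:+1/11520 = -7/34560
⇒ 3j(4 4 6; 0 -1 1)² = 7/858, sgn +1
4πI² = N·(3j₀)²·(3jₘ)² = 210/1573
I = -1·√(0.133503/4π) = -0.10307192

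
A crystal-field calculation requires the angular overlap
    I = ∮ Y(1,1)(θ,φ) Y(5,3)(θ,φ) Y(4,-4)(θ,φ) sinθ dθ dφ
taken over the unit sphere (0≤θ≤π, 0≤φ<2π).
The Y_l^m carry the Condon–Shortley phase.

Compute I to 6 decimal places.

Checks pass: Σm=0; 10 even; l₃=4∈[4,6].
(2·1+1)(2·5+1)(2·4+1) = 297
Δ: 2! 0! 8! / 11! → 1/495
sum: t=1:−1/576 = -1/576
3j²(1 5 4; 0 0 0) = Δ·Π!·Σ² = 5/99  (sign -1)
sum: t=0:+1/80640 = 1/80640
3j²(1 5 4; 1 3 -4) = Δ·Π!·Σ² = 1/495  (sign +1)
combine: 4πI² = 297·5/99·1/495 = 1/33
take √, sign -1: I = -0.04910640

-0.049106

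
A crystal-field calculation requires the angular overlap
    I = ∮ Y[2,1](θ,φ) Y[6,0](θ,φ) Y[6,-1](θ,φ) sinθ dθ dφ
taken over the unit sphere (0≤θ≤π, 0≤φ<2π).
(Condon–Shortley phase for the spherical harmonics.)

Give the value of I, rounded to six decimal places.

-0.030344

Rules hold: Σm=0, L=14 even, 4≤6≤8.
N = 5·13·13 = 845
Δ = 2!·2!·10!/15! = 1/90090
Racah Σ t=0..2: t=0:+1/69120 t=1:−1/14400 t=2:+1/69120 = -7/172800
⇒ 3j(2 6 6; 0 0 0)² = 14/715, sgn -1
Racah Σ t=0..1: t=0:+1/34560 t=1:−1/28800 = -1/172800
⇒ 3j(2 6 6; 1 0 -1)² = 1/1430, sgn +1
4πI² = N·(3j₀)²·(3jₘ)² = 7/605
I = -1·√(0.0115702/4π) = -0.03034355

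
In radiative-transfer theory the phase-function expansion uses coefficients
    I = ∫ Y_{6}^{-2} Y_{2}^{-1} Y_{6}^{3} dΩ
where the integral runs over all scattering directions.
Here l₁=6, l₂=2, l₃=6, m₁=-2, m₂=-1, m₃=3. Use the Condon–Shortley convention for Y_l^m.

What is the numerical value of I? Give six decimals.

-0.140463

m-sum 0 ✓  L=14 even ✓  4≤6≤8 ✓
Π(2lᵢ+1) = 13×5×13 = 845
triangle coeff Δ(6,2,6) = 1/90090
Σ_t [0,2]: t=0:+1/69120 t=1:−1/14400 t=2:+1/69120 = -7/172800
(3j)²=14/715 [(6 2 6; 0 0 0)], sign=-1
Σ_t [0,1]: t=0:+1/161280 t=1:−1/60480 = -1/96768
(3j)²=15/1001 [(6 2 6; -2 -1 3)], sign=+1
⇒ 4πI² = 30/121
I = (-1)√(30/121/(4π)) = -0.14046335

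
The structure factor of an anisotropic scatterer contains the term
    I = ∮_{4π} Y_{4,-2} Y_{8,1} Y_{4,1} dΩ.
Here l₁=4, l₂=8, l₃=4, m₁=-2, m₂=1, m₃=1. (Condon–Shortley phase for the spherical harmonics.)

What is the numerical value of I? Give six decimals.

-0.140664

Rules hold: Σm=0, L=16 even, 4≤4≤12.
N = 9·17·9 = 1377
Δ = 8!·0!·8!/17! = 1/218790
Racah Σ t=4..4: t=4:+1/331776 = 1/331776
⇒ 3j(4 8 4; 0 0 0)² = 490/21879, sgn +1
Racah Σ t=6..6: t=6:+1/1036800 = 1/1036800
⇒ 3j(4 8 4; -2 1 1)² = 98/12155, sgn -1
4πI² = N·(3j₀)²·(3jₘ)² = 86436/347633
I = -1·√(0.248642/4π) = -0.14066366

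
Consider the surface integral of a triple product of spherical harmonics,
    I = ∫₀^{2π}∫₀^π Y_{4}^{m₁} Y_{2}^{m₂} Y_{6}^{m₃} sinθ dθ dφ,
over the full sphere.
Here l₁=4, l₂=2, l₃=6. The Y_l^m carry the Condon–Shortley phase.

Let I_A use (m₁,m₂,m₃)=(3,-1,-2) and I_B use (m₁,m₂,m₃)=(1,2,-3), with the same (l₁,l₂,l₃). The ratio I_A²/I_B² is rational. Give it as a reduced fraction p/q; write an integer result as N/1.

Shared (l₁,l₂,l₃)=(4,2,6): N and (l;000)² cancel in I_A²/I_B².
A: Δ = 0!·8!·4!/13! = 1/6435; Racah Σ t=0..0: t=0:+1/30240 = 1/30240; ⇒ 3j(4 2 6; 3 -1 -2)² = 32/6435, sgn +1
B: Δ = 0!·8!·4!/13! = 1/6435; Racah Σ t=0..0: t=0:+1/17280 = 1/17280; ⇒ 3j(4 2 6; 1 2 -3)² = 14/715, sgn -1
I_A²/I_B² = (32/6435)/(14/715) = 16/63

16/63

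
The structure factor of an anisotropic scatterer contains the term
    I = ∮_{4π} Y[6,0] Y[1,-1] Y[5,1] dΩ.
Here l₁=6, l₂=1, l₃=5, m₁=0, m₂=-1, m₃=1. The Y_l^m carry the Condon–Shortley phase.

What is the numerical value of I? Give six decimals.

m-sum 0 ✓  L=12 even ✓  5≤5≤7 ✓
Π(2lᵢ+1) = 13×3×11 = 429
triangle coeff Δ(6,1,5) = 1/858
Σ_t [1,1]: t=1:−1/14400 = -1/14400
(3j)²=6/143 [(6 1 5; 0 0 0)], sign=+1
Σ_t [0,0]: t=0:+1/34560 = 1/34560
(3j)²=5/286 [(6 1 5; 0 -1 1)], sign=+1
⇒ 4πI² = 45/143
I = (+1)√(45/143/(4π)) = 0.15824621

0.158246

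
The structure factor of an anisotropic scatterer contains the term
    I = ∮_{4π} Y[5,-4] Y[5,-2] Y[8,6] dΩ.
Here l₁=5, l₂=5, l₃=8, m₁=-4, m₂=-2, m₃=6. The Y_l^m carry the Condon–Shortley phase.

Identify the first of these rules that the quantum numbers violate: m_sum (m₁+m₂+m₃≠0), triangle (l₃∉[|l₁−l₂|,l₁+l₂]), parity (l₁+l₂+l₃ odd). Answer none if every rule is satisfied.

Σmᵢ = 0  ✓
l₃∈[|l₁−l₂|,l₁+l₂]=[0,10], have l₃=8  ✓
Σlᵢ = 18 ⇒ even  ✓

none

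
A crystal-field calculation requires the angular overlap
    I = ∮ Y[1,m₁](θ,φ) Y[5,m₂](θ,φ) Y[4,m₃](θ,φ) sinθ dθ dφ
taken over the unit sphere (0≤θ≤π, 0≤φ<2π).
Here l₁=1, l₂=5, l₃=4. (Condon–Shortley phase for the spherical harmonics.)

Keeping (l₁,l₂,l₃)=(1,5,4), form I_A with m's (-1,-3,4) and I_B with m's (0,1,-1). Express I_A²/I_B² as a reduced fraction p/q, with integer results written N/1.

1/24

Same 1,5,4: normalisation and zero-m 3j drop out of the ratio.
A: Δ: 2! 0! 8! / 11! → 1/495; sum: t=2:+1/80640 = 1/80640; 3j²(1 5 4; -1 -3 4) = Δ·Π!·Σ² = 1/495  (sign +1)
B: Δ: 2! 0! 8! / 11! → 1/495; sum: t=1:−1/720 = -1/720; 3j²(1 5 4; 0 1 -1) = Δ·Π!·Σ² = 8/165  (sign +1)
I_A²/I_B² = (1/495)/(8/165) = 1/24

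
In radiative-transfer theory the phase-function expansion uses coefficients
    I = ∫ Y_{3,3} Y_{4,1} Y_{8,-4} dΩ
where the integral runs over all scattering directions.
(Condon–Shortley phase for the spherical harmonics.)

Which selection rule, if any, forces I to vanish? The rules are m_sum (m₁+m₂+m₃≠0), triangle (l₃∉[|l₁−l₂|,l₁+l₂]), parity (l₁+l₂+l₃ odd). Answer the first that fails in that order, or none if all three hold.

triangle

azimuthal sum: 3 + 1 − 4 = 0  ✓
1 ≤ 8 ≤ 7 (triangle on l)  ✗
L = 3 + 4 + 8 = 15 (odd)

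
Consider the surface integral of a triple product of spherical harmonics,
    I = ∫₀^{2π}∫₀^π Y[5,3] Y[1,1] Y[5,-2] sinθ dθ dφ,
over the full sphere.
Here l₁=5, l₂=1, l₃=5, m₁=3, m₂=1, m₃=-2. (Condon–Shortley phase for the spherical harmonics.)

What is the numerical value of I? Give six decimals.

3 + 1 − 2 = 2 ≠ 0: azimuthal integral kills it; I = 0

0.000000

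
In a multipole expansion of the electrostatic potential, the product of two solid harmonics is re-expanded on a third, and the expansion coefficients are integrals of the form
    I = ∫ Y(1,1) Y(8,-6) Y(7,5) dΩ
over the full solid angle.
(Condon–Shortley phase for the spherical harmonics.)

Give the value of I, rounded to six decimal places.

Rules hold: Σm=0, L=16 even, 7≤7≤9.
N = 3·17·15 = 765
Δ = 2!·0!·14!/17! = 1/2040
Racah Σ t=1..1: t=1:−1/25401600 = -1/25401600
⇒ 3j(1 8 7; 0 0 0)² = 8/255, sgn +1
Racah Σ t=0..0: t=0:+1/1916006400 = 1/1916006400
⇒ 3j(1 8 7; 1 -6 5)² = 91/2040, sgn +1
4πI² = N·(3j₀)²·(3jₘ)² = 91/85
I = +1·√(1.07059/4π) = 0.29188132

0.291881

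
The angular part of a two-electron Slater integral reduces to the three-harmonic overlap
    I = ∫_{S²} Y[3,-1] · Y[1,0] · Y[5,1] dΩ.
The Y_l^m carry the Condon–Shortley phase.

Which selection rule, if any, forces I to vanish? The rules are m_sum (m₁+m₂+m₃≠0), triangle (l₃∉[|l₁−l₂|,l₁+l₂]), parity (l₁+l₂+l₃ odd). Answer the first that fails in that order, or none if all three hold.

azimuthal sum: -1 + 0 + 1 = 0  ✓
2 ≤ 5 ≤ 4 (triangle on l)  ✗
L = 3 + 1 + 5 = 9 (odd)

triangle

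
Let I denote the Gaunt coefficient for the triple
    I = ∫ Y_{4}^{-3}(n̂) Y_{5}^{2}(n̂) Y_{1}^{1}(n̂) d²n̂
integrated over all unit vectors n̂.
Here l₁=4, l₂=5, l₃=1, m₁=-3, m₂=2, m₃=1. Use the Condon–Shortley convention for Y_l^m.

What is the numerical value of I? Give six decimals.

Checks pass: Σm=0; 10 even; l₃=1∈[1,9].
(2·4+1)(2·5+1)(2·1+1) = 297
Δ: 8! 0! 2! / 11! → 1/495
sum: t=4:+1/576 = 1/576
3j²(4 5 1; 0 0 0) = Δ·Π!·Σ² = 5/99  (sign -1)
sum: t=7:−1/10080 = -1/10080
3j²(4 5 1; -3 2 1) = Δ·Π!·Σ² = 1/165  (sign -1)
combine: 4πI² = 297·5/99·1/165 = 1/11
take √, sign +1: I = 0.08505478

0.085055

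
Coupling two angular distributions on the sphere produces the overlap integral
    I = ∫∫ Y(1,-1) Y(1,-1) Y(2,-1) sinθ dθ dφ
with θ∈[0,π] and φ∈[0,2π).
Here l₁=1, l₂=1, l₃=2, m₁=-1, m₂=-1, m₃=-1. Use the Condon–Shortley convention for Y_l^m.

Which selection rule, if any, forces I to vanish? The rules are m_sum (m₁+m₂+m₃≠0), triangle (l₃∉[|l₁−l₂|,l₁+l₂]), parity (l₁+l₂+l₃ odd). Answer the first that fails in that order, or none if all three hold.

azimuthal sum: -1 − 1 − 1 = -3  ✗
0 ≤ 2 ≤ 2 (triangle on l)
L = 1 + 1 + 2 = 4 (even)

m_sum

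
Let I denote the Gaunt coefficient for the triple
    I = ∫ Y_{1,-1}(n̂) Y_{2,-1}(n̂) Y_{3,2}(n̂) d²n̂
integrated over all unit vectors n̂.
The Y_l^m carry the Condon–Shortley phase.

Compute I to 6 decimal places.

Checks pass: Σm=0; 6 even; l₃=3∈[1,3].
(2·1+1)(2·2+1)(2·3+1) = 105
Δ: 0! 2! 4! / 7! → 1/105
sum: t=0:+1/4 = 1/4
3j²(1 2 3; 0 0 0) = Δ·Π!·Σ² = 3/35  (sign -1)
sum: t=0:+1/12 = 1/12
3j²(1 2 3; -1 -1 2) = Δ·Π!·Σ² = 2/21  (sign -1)
combine: 4πI² = 105·3/35·2/21 = 6/7
take √, sign +1: I = 0.26116903

0.261169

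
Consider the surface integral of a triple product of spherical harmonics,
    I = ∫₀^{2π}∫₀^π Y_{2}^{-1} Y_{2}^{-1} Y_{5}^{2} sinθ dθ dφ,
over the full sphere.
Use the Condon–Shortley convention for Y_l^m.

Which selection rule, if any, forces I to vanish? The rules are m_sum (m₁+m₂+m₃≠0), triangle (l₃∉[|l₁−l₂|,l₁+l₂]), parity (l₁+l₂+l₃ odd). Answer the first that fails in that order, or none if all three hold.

azimuthal sum: -1 − 1 + 2 = 0  ✓
0 ≤ 5 ≤ 4 (triangle on l)  ✗
L = 2 + 2 + 5 = 9 (odd)

triangle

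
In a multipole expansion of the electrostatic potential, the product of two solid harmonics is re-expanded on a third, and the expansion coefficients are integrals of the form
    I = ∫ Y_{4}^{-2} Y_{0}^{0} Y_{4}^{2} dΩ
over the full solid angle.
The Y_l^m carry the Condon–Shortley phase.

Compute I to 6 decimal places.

m-sum 0 ✓  L=8 even ✓  4≤4≤4 ✓
Π(2lᵢ+1) = 9×1×9 = 81
triangle coeff Δ(4,0,4) = 1/9
Σ_t [0,0]: t=0:+1/576 = 1/576
(3j)²=1/9 [(4 0 4; 0 0 0)], sign=+1
Σ_t [0,0]: t=0:+1/1440 = 1/1440
(3j)²=1/9 [(4 0 4; -2 0 2)], sign=+1
⇒ 4πI² = 1/1
I = (+1)√(1/1/(4π)) = 0.28209479

0.282095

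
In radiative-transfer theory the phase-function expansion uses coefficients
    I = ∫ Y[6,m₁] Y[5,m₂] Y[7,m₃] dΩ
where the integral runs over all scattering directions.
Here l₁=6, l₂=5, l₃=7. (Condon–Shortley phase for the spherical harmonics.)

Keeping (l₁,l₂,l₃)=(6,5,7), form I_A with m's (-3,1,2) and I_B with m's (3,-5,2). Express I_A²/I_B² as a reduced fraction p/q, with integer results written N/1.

3872/5145

Shared (l₁,l₂,l₃)=(6,5,7): N and (l;000)² cancel in I_A²/I_B².
A: Δ = 4!·8!·6!/19! = 1/174594420; Racah Σ t=1..4: t=1:−1/29030400 t=2:+1/967680 t=3:−1/311040 t=4:+1/829440 = -11/10886400; ⇒ 3j(6 5 7; -3 1 2)² = 1408/146965, sgn +1
B: Δ = 4!·8!·6!/19! = 1/174594420; Racah Σ t=0..0: t=0:+1/12441600 = 1/12441600; ⇒ 3j(6 5 7; 3 -5 2)² = 588/46189, sgn -1
I_A²/I_B² = (1408/146965)/(588/46189) = 3872/5145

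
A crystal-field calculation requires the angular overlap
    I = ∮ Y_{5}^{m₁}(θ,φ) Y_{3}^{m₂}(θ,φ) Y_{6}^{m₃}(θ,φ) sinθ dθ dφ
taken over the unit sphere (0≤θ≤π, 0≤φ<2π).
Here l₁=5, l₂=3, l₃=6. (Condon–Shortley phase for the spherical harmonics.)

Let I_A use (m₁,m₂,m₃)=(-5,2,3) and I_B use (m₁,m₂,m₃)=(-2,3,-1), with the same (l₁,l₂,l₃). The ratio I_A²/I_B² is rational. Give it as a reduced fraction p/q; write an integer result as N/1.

l's match ⇒ only the (l;m) 3-j factors differ between A and B.
A: triangle coeff Δ(5,3,6) = 1/675675; Σ_t [2,2]: t=2:+1/483840 = 1/483840; (3j)²=6/1001 [(5 3 6; -5 2 3)], sign=-1
B: triangle coeff Δ(5,3,6) = 1/675675; Σ_t [2,2]: t=2:+1/34560 = 1/34560; (3j)²=7/429 [(5 3 6; -2 3 -1)], sign=-1
I_A²/I_B² = (6/1001)/(7/429) = 18/49

18/49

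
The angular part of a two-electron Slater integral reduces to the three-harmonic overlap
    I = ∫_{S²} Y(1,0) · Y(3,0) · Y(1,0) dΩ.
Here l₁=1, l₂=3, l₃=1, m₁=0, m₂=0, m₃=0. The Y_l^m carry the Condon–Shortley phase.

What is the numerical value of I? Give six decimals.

l₃=1 ∉ [2,4] — triangle fails ⇒ I = 0

0.000000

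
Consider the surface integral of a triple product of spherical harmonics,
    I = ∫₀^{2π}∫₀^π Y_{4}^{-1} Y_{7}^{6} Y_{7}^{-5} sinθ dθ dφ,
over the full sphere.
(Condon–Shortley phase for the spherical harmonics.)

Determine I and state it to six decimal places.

Checks pass: Σm=0; 18 even; l₃=7∈[3,11].
(2·4+1)(2·7+1)(2·7+1) = 2025
Δ: 4! 4! 10! / 19! → 1/58198140
sum: t=0:+1/17418240 t=1:−1/622080 t=2:+1/230400 t=3:−1/622080 t=4:+1/17418240 = 1/806400
3j²(4 7 7; 0 0 0) = Δ·Π!·Σ² = 2268/230945  (sign -1)
sum: t=3:−1/87091200 t=4:+1/52254720 = 1/130636800
3j²(4 7 7; -1 6 -5) = Δ·Π!·Σ² = 88/20349  (sign +1)
combine: 4πI² = 2025·2268/230945·88/20349 = 116640/1356277
take √, sign -1: I = -0.08272650

-0.082726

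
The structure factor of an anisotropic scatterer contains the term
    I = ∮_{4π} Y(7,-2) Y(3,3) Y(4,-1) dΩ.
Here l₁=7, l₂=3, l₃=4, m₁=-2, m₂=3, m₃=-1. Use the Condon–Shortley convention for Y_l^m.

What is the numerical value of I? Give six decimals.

m-sum 0 ✓  L=14 even ✓  4≤4≤10 ✓
Π(2lᵢ+1) = 15×7×9 = 945
triangle coeff Δ(7,3,4) = 1/45045
Σ_t [3,3]: t=3:−1/20736 = -1/20736
(3j)²=35/1287 [(7 3 4; 0 0 0)], sign=-1
Σ_t [6,6]: t=6:+1/518400 = 1/518400
(3j)²=4/2145 [(7 3 4; -2 3 -1)], sign=-1
⇒ 4πI² = 980/20449
I = (+1)√(980/20449/(4π)) = 0.06175499

0.061755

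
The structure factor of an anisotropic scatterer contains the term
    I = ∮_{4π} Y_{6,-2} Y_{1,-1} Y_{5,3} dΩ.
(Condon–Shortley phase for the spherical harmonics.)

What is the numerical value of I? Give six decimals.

0.100084

Checks pass: Σm=0; 12 even; l₃=5∈[5,7].
(2·6+1)(2·1+1)(2·5+1) = 429
Δ: 2! 10! 0! / 13! → 1/858
sum: t=1:−1/14400 = -1/14400
3j²(6 1 5; 0 0 0) = Δ·Π!·Σ² = 6/143  (sign +1)
sum: t=0:+1/161280 = 1/161280
3j²(6 1 5; -2 -1 3) = Δ·Π!·Σ² = 1/143  (sign +1)
combine: 4πI² = 429·6/143·1/143 = 18/143
take √, sign +1: I = 0.10008369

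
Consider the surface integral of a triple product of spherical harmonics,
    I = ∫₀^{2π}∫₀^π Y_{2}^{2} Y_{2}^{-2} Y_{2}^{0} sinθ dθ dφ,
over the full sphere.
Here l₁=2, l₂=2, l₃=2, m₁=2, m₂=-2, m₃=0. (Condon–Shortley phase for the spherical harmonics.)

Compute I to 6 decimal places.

-0.180224

Checks pass: Σm=0; 6 even; l₃=2∈[0,4].
(2·2+1)(2·2+1)(2·2+1) = 125
Δ: 2! 2! 2! / 7! → 1/630
sum: t=0:+1/8 t=1:−1/1 t=2:+1/8 = -3/4
3j²(2 2 2; 0 0 0) = Δ·Π!·Σ² = 2/35  (sign -1)
sum: t=0:+1/8 = 1/8
3j²(2 2 2; 2 -2 0) = Δ·Π!·Σ² = 2/35  (sign +1)
combine: 4πI² = 125·2/35·2/35 = 20/49
take √, sign -1: I = -0.18022375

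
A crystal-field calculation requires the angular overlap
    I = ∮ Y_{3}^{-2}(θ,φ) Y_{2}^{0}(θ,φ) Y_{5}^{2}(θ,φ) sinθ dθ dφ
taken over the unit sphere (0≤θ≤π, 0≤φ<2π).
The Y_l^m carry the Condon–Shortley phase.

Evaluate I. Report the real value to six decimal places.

0.190188

m-sum 0 ✓  L=10 even ✓  1≤5≤5 ✓
Π(2lᵢ+1) = 7×5×11 = 385
triangle coeff Δ(3,2,5) = 1/2310
Σ_t [0,0]: t=0:+1/144 = 1/144
(3j)²=10/231 [(3 2 5; 0 0 0)], sign=-1
Σ_t [0,0]: t=0:+1/480 = 1/480
(3j)²=3/110 [(3 2 5; -2 0 2)], sign=-1
⇒ 4πI² = 5/11
I = (+1)√(5/11/(4π)) = 0.19018827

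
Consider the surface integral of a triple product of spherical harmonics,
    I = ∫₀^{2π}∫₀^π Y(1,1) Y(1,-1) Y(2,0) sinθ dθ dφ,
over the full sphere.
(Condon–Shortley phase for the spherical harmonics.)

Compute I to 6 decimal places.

Checks pass: Σm=0; 4 even; l₃=2∈[0,2].
(2·1+1)(2·1+1)(2·2+1) = 45
Δ: 0! 2! 2! / 5! → 1/30
sum: t=0:+1/1 = 1/1
3j²(1 1 2; 0 0 0) = Δ·Π!·Σ² = 2/15  (sign +1)
sum: t=0:+1/4 = 1/4
3j²(1 1 2; 1 -1 0) = Δ·Π!·Σ² = 1/30  (sign +1)
combine: 4πI² = 45·2/15·1/30 = 1/5
take √, sign +1: I = 0.12615663

0.126157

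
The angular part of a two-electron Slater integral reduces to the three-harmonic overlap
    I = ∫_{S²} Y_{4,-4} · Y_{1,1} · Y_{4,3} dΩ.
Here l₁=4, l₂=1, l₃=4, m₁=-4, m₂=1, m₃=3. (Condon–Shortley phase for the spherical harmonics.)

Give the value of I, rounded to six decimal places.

Σlᵢ=9 odd — θ-integrand is odd under cosθ→−cosθ; I=0

0.000000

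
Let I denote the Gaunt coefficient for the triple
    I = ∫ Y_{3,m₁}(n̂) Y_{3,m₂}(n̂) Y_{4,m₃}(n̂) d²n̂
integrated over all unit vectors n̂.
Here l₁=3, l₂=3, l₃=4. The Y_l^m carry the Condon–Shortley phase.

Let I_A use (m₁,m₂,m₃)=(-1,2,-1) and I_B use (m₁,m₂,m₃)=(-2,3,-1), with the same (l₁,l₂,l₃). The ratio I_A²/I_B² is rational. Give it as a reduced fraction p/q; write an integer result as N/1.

16/15

Same 3,3,4: normalisation and zero-m 3j drop out of the ratio.
A: Δ: 2! 4! 4! / 11! → 1/34650; sum: t=1:−1/144 t=2:+1/48 = 1/72; 3j²(3 3 4; -1 2 -1) = Δ·Π!·Σ² = 16/693  (sign -1)
B: Δ: 2! 4! 4! / 11! → 1/34650; sum: t=2:+1/288 = 1/288; 3j²(3 3 4; -2 3 -1) = Δ·Π!·Σ² = 5/231  (sign -1)
I_A²/I_B² = (16/693)/(5/231) = 16/15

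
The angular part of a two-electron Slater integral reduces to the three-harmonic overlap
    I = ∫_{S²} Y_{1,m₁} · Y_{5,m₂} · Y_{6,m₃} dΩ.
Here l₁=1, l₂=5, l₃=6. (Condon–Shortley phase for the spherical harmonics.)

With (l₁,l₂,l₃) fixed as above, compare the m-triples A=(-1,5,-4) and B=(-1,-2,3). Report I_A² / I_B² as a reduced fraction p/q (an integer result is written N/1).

1/36

l's match ⇒ only the (l;m) 3-j factors differ between A and B.
A: triangle coeff Δ(1,5,6) = 1/858; Σ_t [0,0]: t=0:+1/7257600 = 1/7257600; (3j)²=1/858 [(1 5 6; -1 5 -4)], sign=+1
B: triangle coeff Δ(1,5,6) = 1/858; Σ_t [0,0]: t=0:+1/60480 = 1/60480; (3j)²=6/143 [(1 5 6; -1 -2 3)], sign=-1
I_A²/I_B² = (1/858)/(6/143) = 1/36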